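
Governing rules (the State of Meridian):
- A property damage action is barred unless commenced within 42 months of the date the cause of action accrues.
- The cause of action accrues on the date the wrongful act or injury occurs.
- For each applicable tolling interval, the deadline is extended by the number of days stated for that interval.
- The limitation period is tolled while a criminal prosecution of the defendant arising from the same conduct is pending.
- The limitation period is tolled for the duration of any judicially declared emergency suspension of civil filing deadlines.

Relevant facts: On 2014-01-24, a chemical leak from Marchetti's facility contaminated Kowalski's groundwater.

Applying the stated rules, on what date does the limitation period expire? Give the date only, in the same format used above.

2017-07-24

The cause of action accrued on 2014-01-24, the date of the act.
42 months from 2014-01-24 is 2017-07-24.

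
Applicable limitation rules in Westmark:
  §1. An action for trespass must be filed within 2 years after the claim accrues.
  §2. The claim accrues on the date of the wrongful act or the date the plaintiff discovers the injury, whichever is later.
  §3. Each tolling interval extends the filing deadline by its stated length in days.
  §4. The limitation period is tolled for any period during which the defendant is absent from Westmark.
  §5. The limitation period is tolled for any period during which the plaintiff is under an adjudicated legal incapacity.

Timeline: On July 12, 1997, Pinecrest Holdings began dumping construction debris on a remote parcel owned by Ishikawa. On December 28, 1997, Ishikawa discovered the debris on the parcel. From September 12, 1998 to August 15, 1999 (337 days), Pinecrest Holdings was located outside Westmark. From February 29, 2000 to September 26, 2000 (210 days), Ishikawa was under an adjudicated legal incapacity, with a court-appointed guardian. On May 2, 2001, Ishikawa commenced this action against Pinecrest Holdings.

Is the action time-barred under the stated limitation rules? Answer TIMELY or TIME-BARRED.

Because discovery on December 28, 1997 post-dates the July 12, 1997 act, accrual under the later-of rule falls on December 28, 1997.
The untolled deadline — 2 years after December 28, 1997 — is December 28, 1999.
The period was tolled for 337 days by the defendant's absence from the jurisdiction (September 12, 1998 to August 15, 1999), pushing the deadline to November 29, 2000.
Because the plaintiff's legal incapacity ran from February 29, 2000 to September 26, 2000, the deadline is extended by 210 days to June 27, 2001.
Ishikawa filed on May 2, 2001, before the June 27, 2001 deadline, so the action is timely.

TIMELY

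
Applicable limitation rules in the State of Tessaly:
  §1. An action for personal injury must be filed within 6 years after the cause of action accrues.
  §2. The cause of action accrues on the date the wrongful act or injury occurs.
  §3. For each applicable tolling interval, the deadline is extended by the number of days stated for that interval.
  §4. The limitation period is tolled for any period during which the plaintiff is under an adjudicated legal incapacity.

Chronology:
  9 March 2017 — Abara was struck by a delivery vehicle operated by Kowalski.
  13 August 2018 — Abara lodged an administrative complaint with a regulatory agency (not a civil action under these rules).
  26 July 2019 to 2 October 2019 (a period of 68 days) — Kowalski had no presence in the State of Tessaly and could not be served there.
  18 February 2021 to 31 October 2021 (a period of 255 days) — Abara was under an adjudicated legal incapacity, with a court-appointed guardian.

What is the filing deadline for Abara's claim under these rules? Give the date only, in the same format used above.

19 November 2023

The claim accrued on 9 March 2017, when the wrongful act occurred.
Adding the 6 years base period to 9 March 2017 gives a deadline of 9 March 2023, before any tolling.
The plaintiff's legal incapacity from 18 February 2021 to 31 October 2021 tolled the period for 255 days, extending the deadline to 19 November 2023.
No stated provision tolls the period for the defendant's absence, so the interval from 26 July 2019 to 2 October 2019 has no effect on the deadline.
Nothing else in the chronology tolls or restarts the period.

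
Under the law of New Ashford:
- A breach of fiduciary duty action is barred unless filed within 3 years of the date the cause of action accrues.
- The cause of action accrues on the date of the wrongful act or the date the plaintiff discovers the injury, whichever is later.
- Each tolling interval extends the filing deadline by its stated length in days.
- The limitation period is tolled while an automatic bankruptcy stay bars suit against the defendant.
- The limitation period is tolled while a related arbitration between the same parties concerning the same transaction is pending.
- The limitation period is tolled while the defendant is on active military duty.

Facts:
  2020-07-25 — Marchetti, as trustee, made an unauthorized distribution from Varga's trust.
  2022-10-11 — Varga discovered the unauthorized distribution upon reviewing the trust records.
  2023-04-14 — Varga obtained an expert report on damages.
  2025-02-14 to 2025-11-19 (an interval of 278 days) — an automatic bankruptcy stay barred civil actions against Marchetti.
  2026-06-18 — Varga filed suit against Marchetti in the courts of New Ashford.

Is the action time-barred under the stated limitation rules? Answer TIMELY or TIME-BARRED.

Because discovery on 2022-10-11 post-dates the 2020-07-25 act, accrual under the later-of rule falls on 2022-10-11.
Adding the 3 years base period to 2022-10-11 gives a deadline of 2025-10-11, before any tolling.
The automatic bankruptcy stay from 2025-02-14 to 2025-11-19 tolled the period for 278 days, extending the deadline to 2026-07-16.
Nothing else in the chronology tolls or restarts the period.
The 2026-06-18 filing precedes the 2026-07-16 deadline; the claim is timely.

TIMELY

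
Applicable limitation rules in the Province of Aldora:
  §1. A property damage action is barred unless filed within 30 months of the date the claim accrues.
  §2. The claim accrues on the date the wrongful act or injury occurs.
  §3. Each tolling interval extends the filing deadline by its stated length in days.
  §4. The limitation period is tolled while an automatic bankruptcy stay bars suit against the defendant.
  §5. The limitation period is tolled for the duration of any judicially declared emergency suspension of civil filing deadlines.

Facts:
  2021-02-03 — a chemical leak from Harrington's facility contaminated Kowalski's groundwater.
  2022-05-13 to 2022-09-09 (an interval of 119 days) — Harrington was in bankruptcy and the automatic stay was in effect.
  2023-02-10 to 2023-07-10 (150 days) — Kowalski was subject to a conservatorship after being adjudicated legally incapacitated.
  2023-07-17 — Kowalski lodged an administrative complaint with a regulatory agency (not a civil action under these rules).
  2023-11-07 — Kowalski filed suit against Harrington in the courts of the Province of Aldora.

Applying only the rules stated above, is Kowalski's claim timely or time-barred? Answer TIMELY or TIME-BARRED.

The claim accrued on 2021-02-03, when the wrongful act occurred.
30 months from 2021-02-03 is 2023-08-03.
Because the automatic bankruptcy stay ran from 2022-05-13 to 2022-09-09, the deadline is extended by 119 days to 2023-11-30.
The plaintiff's legal incapacity from 2023-02-10 to 2023-07-10 does not toll the period, because no stated rule makes the plaintiff's incapacity a tolling event.
None of the other events listed affects the running of the period under the stated rules.
Kowalski filed on 2023-11-07, before the 2023-11-30 deadline, so the action is timely.

TIMELY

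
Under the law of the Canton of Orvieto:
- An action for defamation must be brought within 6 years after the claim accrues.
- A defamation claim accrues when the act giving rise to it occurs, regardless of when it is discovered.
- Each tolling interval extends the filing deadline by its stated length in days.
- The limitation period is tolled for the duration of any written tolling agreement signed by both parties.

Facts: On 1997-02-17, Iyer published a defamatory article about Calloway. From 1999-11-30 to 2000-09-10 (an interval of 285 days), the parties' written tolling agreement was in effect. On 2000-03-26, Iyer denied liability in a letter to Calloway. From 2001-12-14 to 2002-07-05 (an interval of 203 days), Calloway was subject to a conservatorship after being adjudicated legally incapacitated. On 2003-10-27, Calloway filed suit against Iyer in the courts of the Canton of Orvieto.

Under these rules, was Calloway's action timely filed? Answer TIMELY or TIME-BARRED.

The claim accrued on 1997-02-17, the date of the act.
6 years from 1997-02-17 is 2003-02-17.
The written tolling agreement from 1999-11-30 to 2000-09-10 tolled the period for 285 days, extending the deadline to 2003-11-29.
Although the plaintiff's incapacity ran from 2001-12-14 to 2002-07-05, the stated rules do not make that a tolling event, so it is disregarded.
None of the other events listed affects the running of the period under the stated rules.
The 2003-10-27 filing precedes the 2003-11-29 deadline; the claim is timely.

TIMELY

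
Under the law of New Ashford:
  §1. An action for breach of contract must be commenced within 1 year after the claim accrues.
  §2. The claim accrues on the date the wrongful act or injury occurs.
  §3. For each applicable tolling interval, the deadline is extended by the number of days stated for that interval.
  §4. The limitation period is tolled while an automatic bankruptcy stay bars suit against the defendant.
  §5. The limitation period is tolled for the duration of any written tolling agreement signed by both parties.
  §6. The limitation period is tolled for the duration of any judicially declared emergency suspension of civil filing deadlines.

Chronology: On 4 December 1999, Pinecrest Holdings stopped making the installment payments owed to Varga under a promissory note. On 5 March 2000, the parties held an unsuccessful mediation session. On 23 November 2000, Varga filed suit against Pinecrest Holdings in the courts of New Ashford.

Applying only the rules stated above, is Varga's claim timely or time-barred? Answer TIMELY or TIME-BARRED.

The limitation period began to run on 4 December 1999.
1 year from 4 December 1999 is 4 December 2000.
Nothing else in the chronology tolls or restarts the period.
Varga filed on 23 November 2000, before the 4 December 2000 deadline, so the action is timely.

TIMELY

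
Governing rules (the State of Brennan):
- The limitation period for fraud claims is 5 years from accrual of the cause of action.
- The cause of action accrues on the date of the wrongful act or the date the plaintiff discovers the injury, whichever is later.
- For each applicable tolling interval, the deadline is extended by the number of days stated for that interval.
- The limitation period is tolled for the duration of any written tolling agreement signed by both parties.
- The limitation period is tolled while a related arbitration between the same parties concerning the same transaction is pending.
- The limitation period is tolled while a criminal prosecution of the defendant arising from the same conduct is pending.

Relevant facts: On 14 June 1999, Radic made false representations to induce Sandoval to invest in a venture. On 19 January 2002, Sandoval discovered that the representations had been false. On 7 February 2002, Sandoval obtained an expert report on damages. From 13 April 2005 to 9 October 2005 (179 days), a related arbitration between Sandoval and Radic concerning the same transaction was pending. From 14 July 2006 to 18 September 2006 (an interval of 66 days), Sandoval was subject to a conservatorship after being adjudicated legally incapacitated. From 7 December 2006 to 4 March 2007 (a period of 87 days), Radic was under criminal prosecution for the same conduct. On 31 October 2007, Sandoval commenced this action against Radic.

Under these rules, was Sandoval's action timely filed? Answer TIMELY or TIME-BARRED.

TIME-BARRED

Taking the later of the act (14 June 1999) and discovery (19 January 2002), the claim accrued on 19 January 2002.
The untolled deadline — 5 years after 19 January 2002 — is 19 January 2007.
Because the pending related arbitration ran from 13 April 2005 to 9 October 2005, the deadline is extended by 179 days to 17 July 2007.
The pending criminal prosecution from 7 December 2006 to 4 March 2007 tolled the period for 87 days, extending the deadline to 12 October 2007.
No stated provision tolls the period for the plaintiff's incapacity, so the interval from 14 July 2006 to 18 September 2006 has no effect on the deadline.
Nothing else in the chronology tolls or restarts the period.
Sandoval filed on 31 October 2007, after the 12 October 2007 deadline, so the action is time-barred.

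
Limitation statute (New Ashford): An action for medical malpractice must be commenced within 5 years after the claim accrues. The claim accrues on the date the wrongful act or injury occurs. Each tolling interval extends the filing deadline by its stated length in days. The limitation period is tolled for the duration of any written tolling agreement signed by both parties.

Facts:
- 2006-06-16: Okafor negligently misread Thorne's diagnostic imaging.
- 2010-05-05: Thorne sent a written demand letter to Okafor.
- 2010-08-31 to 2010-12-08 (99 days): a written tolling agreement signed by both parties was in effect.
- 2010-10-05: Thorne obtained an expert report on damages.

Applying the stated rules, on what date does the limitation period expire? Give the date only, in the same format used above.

The claim accrued on 2006-06-16, the date of the act.
5 years from 2006-06-16 is 2011-06-16.
Because the written tolling agreement ran from 2010-08-31 to 2010-12-08, the deadline is extended by 99 days to 2011-09-23.
The other events in the timeline have no effect on the limitation period under the stated rules.

2011-09-23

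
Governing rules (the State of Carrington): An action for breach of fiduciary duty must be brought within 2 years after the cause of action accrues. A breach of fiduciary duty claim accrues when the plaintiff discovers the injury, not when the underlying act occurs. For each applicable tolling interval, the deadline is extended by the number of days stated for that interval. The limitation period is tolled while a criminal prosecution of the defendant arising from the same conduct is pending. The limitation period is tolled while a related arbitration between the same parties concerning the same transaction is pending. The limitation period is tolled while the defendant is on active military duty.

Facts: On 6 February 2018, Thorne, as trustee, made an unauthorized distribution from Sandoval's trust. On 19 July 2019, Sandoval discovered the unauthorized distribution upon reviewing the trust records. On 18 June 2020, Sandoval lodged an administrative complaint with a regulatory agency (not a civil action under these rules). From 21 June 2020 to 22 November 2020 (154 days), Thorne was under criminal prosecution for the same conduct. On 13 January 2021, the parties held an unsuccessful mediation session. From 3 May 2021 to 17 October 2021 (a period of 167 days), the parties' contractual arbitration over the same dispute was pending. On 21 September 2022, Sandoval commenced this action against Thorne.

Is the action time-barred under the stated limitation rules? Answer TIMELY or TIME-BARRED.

TIME-BARRED

Accrual is tied to discovery, so the period began on 19 July 2019 rather than on 6 February 2018 when the act occurred.
The untolled deadline — 2 years after 19 July 2019 — is 19 July 2021.
The pending criminal prosecution from 21 June 2020 to 22 November 2020 tolled the period for 154 days, extending the deadline to 20 December 2021.
The period was tolled for 167 days by the pending related arbitration (3 May 2021 to 17 October 2021), pushing the deadline to 5 June 2022.
None of the other events listed affects the running of the period under the stated rules.
Sandoval filed on 21 September 2022, after the 5 June 2022 deadline, so the action is time-barred.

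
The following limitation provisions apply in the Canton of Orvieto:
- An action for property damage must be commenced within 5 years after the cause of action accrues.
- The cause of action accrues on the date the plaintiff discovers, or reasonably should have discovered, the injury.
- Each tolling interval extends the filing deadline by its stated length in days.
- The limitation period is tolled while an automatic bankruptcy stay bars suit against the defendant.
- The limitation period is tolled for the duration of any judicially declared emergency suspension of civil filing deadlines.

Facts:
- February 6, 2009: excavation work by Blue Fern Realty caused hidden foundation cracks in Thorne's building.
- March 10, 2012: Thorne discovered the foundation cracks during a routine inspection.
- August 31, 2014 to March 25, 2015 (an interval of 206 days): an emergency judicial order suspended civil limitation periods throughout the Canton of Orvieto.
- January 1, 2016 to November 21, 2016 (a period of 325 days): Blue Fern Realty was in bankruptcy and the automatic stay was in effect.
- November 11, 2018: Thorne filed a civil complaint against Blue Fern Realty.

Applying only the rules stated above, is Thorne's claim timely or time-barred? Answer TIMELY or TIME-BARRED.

The claim did not accrue until Thorne discovered the injury on March 10, 2012; the February 6, 2009 act date does not start the clock under the stated rule.
The untolled deadline — 5 years after March 10, 2012 — is March 10, 2017.
The period was tolled for 206 days by the emergency suspension of filing deadlines (August 31, 2014 to March 25, 2015), pushing the deadline to October 2, 2017.
The period was tolled for 325 days by the automatic bankruptcy stay (January 1, 2016 to November 21, 2016), pushing the deadline to August 23, 2018.
The November 11, 2018 filing falls after the August 23, 2018 deadline; the claim is time-barred.

TIME-BARRED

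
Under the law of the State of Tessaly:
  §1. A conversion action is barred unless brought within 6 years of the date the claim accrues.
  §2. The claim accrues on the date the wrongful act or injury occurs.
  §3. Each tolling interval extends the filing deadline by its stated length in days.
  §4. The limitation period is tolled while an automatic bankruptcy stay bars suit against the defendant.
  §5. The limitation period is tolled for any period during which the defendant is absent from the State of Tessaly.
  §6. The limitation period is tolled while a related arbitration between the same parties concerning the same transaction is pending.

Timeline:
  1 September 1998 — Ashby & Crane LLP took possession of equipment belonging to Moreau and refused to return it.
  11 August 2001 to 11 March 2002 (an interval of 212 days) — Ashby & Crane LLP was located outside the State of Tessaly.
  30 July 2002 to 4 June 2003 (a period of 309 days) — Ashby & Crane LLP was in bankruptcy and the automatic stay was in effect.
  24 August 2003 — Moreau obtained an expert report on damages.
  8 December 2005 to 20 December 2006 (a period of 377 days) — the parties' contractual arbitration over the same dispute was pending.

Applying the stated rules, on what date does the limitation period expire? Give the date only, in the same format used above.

The claim accrued on 1 September 1998, the date of the act.
6 years from 1 September 1998 is 1 September 2004.
The period was tolled for 212 days by the defendant's absence from the jurisdiction (11 August 2001 to 11 March 2002), pushing the deadline to 1 April 2005.
Because the automatic bankruptcy stay ran from 30 July 2002 to 4 June 2003, the deadline is extended by 309 days to 4 February 2006.
The period was tolled for 377 days by the pending related arbitration (8 December 2005 to 20 December 2006), pushing the deadline to 16 February 2007.
Nothing else in the chronology tolls or restarts the period.

16 February 2007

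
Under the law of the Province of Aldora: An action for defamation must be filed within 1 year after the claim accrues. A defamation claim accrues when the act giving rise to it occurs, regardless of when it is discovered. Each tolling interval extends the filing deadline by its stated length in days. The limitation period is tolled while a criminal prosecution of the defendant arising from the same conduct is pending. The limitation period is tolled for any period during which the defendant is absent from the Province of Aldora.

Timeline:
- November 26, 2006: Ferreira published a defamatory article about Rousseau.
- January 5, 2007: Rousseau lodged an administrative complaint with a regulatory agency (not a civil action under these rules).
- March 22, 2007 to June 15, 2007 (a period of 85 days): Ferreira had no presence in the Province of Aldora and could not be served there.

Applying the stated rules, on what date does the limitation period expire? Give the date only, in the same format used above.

February 19, 2008

The claim accrued on November 26, 2006, when the wrongful act occurred.
Adding the 1 year base period to November 26, 2006 gives a deadline of November 26, 2007, before any tolling.
The period was tolled for 85 days by the defendant's absence from the jurisdiction (March 22, 2007 to June 15, 2007), pushing the deadline to February 19, 2008.
The other events in the timeline have no effect on the limitation period under the stated rules.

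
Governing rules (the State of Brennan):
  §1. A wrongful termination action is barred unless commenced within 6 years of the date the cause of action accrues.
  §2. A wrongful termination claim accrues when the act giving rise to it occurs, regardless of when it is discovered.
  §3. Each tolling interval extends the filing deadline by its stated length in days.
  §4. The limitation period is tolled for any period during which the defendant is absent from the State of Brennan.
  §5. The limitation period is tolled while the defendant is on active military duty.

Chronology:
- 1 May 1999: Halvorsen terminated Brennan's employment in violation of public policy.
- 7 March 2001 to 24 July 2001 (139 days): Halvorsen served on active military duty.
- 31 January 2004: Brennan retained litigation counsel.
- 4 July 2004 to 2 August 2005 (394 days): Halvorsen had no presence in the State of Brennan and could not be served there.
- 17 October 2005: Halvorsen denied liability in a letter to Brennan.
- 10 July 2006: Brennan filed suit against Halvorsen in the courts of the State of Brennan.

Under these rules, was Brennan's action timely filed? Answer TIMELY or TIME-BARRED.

TIMELY

The cause of action accrued on 1 May 1999, the date of the act.
The untolled deadline — 6 years after 1 May 1999 — is 1 May 2005.
The defendant's active military service from 7 March 2001 to 24 July 2001 tolled the period for 139 days, extending the deadline to 17 September 2005.
The period was tolled for 394 days by the defendant's absence from the jurisdiction (4 July 2004 to 2 August 2005), pushing the deadline to 16 October 2006.
Nothing else in the chronology tolls or restarts the period.
Filing on 10 July 2006 beat the 16 October 2006 deadline — the action is timely.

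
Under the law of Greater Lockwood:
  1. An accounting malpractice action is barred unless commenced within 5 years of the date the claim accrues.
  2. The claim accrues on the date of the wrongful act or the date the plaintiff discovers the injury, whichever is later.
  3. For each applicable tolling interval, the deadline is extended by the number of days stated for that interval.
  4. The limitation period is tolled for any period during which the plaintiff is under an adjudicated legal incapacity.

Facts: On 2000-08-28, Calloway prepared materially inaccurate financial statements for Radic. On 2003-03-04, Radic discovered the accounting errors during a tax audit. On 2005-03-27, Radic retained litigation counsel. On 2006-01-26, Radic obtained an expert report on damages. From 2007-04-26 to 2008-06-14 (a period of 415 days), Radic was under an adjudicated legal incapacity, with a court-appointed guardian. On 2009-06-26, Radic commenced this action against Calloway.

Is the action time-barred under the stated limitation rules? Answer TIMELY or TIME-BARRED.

Taking the later of the act (2000-08-28) and discovery (2003-03-04), the claim accrued on 2003-03-04.
The untolled deadline — 5 years after 2003-03-04 — is 2008-03-04.
The period was tolled for 415 days by the plaintiff's legal incapacity (2007-04-26 to 2008-06-14), pushing the deadline to 2009-04-23.
None of the other events listed affects the running of the period under the stated rules.
Radic filed on 2009-06-26, after the 2009-04-23 deadline, so the action is time-barred.

TIME-BARRED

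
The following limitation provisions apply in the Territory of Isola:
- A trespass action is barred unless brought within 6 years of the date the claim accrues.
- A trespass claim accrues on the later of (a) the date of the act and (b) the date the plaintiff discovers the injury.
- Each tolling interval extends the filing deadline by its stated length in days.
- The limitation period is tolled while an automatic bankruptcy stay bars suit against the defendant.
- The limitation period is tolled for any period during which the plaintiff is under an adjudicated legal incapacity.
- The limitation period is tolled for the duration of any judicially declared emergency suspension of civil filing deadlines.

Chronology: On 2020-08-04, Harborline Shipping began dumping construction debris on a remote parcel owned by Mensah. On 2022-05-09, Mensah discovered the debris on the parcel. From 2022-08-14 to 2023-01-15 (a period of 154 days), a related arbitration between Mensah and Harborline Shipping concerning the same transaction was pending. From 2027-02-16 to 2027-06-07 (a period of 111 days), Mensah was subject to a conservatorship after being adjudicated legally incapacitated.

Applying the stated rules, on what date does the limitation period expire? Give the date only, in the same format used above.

2028-08-28

The claim accrued on 2022-05-09 — the later of the 2020-08-04 act and the 2022-05-09 discovery.
6 years from 2022-05-09 is 2028-05-09.
The plaintiff's legal incapacity from 2027-02-16 to 2027-06-07 tolled the period for 111 days, extending the deadline to 2028-08-28.
No stated provision tolls the period for a pending arbitration, so the interval from 2022-08-14 to 2023-01-15 has no effect on the deadline.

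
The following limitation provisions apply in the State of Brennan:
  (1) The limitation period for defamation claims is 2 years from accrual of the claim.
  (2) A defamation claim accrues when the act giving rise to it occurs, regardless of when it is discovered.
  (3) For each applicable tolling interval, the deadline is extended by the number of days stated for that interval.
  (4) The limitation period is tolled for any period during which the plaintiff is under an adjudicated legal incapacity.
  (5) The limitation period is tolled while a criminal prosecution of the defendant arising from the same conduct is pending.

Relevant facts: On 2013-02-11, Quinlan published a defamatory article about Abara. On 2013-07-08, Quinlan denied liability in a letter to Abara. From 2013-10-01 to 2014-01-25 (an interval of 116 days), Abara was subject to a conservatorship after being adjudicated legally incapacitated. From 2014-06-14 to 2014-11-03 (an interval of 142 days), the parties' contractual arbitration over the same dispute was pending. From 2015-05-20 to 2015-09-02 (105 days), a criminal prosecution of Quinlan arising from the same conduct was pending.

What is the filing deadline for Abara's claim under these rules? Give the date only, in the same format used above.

The claim accrued on 2013-02-11, when the wrongful act occurred.
2 years from 2013-02-11 is 2015-02-11.
The plaintiff's legal incapacity from 2013-10-01 to 2014-01-25 tolled the period for 116 days, extending the deadline to 2015-06-07.
The period was tolled for 105 days by the pending criminal prosecution (2015-05-20 to 2015-09-02), pushing the deadline to 2015-09-20.
Although a pending arbitration ran from 2014-06-14 to 2014-11-03, the stated rules do not make that a tolling event, so it is disregarded.
Nothing else in the chronology tolls or restarts the period.

2015-09-20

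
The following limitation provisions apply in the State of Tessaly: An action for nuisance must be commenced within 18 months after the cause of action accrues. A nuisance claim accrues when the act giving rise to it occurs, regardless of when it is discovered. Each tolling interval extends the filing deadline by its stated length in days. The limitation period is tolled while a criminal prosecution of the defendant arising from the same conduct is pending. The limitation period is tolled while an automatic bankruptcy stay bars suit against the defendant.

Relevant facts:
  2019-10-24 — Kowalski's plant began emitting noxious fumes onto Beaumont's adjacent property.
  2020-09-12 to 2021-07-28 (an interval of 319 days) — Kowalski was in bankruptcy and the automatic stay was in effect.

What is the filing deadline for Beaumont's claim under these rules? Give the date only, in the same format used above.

2022-03-09

The limitation period began to run on 2019-10-24.
Adding the 18 months base period to 2019-10-24 gives a deadline of 2021-04-24, before any tolling.
The period was tolled for 319 days by the automatic bankruptcy stay (2020-09-12 to 2021-07-28), pushing the deadline to 2022-03-09.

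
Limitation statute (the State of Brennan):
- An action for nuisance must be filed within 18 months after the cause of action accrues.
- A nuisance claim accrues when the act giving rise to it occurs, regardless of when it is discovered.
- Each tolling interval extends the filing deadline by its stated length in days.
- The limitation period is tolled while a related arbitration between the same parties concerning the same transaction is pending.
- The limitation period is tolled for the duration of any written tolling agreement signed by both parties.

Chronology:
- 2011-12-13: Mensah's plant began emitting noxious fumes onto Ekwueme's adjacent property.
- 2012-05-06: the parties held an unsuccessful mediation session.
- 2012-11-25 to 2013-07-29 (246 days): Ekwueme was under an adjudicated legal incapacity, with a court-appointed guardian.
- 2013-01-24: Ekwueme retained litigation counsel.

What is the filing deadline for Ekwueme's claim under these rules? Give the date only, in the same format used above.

The cause of action accrued on 2011-12-13, the date of the act.
Adding the 18 months base period to 2011-12-13 gives a deadline of 2013-06-13, before any tolling.
Although the plaintiff's incapacity ran from 2012-11-25 to 2013-07-29, the stated rules do not make that a tolling event, so it is disregarded.
Nothing else in the chronology tolls or restarts the period.

2013-06-13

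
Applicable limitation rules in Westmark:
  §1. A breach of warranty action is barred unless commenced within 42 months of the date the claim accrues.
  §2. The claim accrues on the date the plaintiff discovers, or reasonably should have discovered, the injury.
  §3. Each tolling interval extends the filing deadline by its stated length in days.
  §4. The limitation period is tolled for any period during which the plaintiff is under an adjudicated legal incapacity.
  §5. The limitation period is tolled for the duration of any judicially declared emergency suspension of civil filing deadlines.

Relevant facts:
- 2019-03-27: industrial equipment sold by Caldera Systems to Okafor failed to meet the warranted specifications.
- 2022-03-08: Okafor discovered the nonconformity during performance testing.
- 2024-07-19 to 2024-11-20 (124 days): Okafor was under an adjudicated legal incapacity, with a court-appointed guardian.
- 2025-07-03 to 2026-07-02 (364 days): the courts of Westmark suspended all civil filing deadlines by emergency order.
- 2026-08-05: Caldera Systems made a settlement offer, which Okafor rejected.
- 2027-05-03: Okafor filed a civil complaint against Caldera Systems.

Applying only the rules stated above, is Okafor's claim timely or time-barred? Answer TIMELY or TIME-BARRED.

TIME-BARRED

Accrual is tied to discovery, so the period began on 2022-03-08 rather than on 2019-03-27 when the act occurred.
Adding the 42 months base period to 2022-03-08 gives a deadline of 2025-09-08, before any tolling.
The plaintiff's legal incapacity from 2024-07-19 to 2024-11-20 tolled the period for 124 days, extending the deadline to 2026-01-10.
The period was tolled for 364 days by the emergency suspension of filing deadlines (2025-07-03 to 2026-07-02), pushing the deadline to 2027-01-09.
The other events in the timeline have no effect on the limitation period under the stated rules.
Filing on 2027-05-03 missed the 2027-01-09 deadline — the action is time-barred.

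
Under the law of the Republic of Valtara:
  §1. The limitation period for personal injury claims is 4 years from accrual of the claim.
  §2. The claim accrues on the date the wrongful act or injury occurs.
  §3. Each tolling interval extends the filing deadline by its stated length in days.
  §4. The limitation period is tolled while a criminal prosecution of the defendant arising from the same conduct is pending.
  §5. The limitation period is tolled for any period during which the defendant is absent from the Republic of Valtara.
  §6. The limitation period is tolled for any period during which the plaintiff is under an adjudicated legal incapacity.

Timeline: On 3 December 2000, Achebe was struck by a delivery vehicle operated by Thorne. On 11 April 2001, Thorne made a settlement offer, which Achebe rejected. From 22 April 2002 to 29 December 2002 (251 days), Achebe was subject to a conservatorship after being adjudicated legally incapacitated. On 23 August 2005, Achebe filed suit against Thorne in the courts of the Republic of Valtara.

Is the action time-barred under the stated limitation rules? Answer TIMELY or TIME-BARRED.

TIME-BARRED

The limitation period began to run on 3 December 2000.
Adding the 4 years base period to 3 December 2000 gives a deadline of 3 December 2004, before any tolling.
The period was tolled for 251 days by the plaintiff's legal incapacity (22 April 2002 to 29 December 2002), pushing the deadline to 11 August 2005.
Nothing else in the chronology tolls or restarts the period.
The 23 August 2005 filing falls after the 11 August 2005 deadline; the claim is time-barred.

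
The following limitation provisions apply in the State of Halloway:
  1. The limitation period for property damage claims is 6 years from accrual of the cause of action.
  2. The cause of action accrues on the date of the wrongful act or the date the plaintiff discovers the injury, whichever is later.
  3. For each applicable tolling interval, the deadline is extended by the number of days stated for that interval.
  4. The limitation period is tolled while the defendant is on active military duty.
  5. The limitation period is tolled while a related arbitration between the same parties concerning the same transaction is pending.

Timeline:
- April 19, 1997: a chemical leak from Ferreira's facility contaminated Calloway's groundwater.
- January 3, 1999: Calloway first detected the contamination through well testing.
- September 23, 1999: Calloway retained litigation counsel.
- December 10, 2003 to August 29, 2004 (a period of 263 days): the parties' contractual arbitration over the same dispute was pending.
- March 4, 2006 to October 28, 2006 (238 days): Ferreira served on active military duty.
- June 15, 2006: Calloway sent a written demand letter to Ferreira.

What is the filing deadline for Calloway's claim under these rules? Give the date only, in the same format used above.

September 23, 2005

Taking the later of the act (April 19, 1997) and discovery (January 3, 1999), the claim accrued on January 3, 1999.
The untolled deadline — 6 years after January 3, 1999 — is January 3, 2005.
The pending related arbitration from December 10, 2003 to August 29, 2004 tolled the period for 263 days, extending the deadline to September 23, 2005.
By the time the defendant's active military service began on March 4, 2006, the limitation period had already expired on September 23, 2005; that interval cannot revive it.
None of the other events listed affects the running of the period under the stated rules.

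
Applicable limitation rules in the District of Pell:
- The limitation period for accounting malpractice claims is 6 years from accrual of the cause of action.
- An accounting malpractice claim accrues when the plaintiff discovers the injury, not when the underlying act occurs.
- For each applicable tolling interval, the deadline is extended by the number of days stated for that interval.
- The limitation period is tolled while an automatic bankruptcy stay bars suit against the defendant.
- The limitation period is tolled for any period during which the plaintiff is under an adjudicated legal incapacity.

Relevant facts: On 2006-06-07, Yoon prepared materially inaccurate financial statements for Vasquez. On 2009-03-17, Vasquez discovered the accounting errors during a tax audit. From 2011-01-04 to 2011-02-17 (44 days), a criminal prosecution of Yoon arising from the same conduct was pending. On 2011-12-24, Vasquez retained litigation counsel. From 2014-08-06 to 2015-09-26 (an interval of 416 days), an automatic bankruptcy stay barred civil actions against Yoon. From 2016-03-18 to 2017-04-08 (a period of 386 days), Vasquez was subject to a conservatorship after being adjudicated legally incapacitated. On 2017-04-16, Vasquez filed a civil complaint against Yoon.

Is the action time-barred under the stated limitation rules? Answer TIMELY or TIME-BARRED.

TIMELY

Accrual is tied to discovery, so the period began on 2009-03-17 rather than on 2006-06-07 when the act occurred.
Adding the 6 years base period to 2009-03-17 gives a deadline of 2015-03-17, before any tolling.
The automatic bankruptcy stay from 2014-08-06 to 2015-09-26 tolled the period for 416 days, extending the deadline to 2016-05-06.
Because the plaintiff's legal incapacity ran from 2016-03-18 to 2017-04-08, the deadline is extended by 386 days to 2017-05-27.
No stated provision tolls the period for a criminal prosecution, so the interval from 2011-01-04 to 2011-02-17 has no effect on the deadline.
Nothing else in the chronology tolls or restarts the period.
The 2017-04-16 filing precedes the 2017-05-27 deadline; the claim is timely.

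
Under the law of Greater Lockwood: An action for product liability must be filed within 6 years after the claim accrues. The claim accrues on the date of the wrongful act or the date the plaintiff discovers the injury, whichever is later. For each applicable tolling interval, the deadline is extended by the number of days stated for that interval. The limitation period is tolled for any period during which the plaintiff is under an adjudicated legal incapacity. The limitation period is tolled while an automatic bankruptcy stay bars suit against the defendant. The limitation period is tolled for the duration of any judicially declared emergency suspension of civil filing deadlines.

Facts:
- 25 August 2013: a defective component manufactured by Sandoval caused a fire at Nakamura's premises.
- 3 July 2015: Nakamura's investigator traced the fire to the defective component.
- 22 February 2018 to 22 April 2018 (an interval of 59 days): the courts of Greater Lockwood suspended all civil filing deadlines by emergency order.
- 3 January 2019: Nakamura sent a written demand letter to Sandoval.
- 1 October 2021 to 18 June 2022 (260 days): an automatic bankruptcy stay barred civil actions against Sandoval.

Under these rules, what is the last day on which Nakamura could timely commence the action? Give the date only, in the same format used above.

Because discovery on 3 July 2015 post-dates the 25 August 2013 act, accrual under the later-of rule falls on 3 July 2015.
Adding the 6 years base period to 3 July 2015 gives a deadline of 3 July 2021, before any tolling.
The emergency suspension of filing deadlines from 22 February 2018 to 22 April 2018 tolled the period for 59 days, extending the deadline to 31 August 2021.
The automatic bankruptcy stay from 1 October 2021 to 18 June 2022 began after the period had already run on 31 August 2021, so it has no tolling effect.
Nothing else in the chronology tolls or restarts the period.

31 August 2021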